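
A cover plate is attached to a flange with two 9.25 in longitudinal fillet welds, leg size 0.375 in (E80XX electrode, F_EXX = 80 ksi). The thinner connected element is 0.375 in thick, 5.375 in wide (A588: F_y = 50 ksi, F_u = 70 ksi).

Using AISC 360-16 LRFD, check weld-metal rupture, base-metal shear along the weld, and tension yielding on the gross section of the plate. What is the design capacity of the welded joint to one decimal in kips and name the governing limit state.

Weld metal: throat = 0.707×0.375 = 0.26513 in, L = 2×9.25 = 18.5 in. φR_n = 0.75 × 0.6 × 80 × 0.26513 × 18.5 = 176.6 kips.
Base metal shear (0.375 in plate): yield φR_n = 1.0×0.6×50×0.375×18.5 = 208.1 kips; rupture φR_n = 0.75×0.6×70×0.375×18.5 = 218.5 kips; take 208.1 kips (yield).
Tension yield (gross): A_g = 5.375×0.375 = 2.0156 in². φR_n = 0.90 × 50 × 2.0156 = 90.7 kips.
Governing: min(176.6, 208.1, 90.7) = 90.7 kips → gross-section yield.

90.7 kips (gross-section yield governs)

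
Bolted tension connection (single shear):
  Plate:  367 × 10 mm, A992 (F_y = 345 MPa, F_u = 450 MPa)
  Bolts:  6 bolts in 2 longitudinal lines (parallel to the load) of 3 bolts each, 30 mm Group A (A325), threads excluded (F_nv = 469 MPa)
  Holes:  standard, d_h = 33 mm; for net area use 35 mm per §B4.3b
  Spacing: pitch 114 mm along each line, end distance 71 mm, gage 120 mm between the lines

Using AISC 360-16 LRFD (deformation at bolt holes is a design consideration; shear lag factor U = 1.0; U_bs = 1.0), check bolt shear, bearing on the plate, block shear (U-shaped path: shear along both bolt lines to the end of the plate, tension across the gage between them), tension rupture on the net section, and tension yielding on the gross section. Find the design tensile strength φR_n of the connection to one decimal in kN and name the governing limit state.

Bolt shear: A_b = π(30)²/4 = 706.86 mm². φR_n = 0.75 × 469 × 706.86 × 6 × 1 = 1491.8 kN.
Bearing (10 mm plate, F_u = 450 MPa): end bolts L_c = 71 − 33/2 = 54.5, R_n = min(1.2×54.5×10×450, 2.4×30×10×450) = 294.3 kN/bolt; interior L_c = 114 − 33 = 81, R_n = 324 kN/bolt. φR_n = 0.75 × (2×294.3 + 4×324) = 1413.5 kN.
Block shear: shear path 2×[71+2×114] = 2×299 mm, A_gv = 5980, A_nv = 2×(299 − 2.5×35)×10 = 4230 mm²; tension across gage: (120 − 1×35)×10 = 850 mm². R_n = min(0.6×450×4230, 0.6×345×5980) + 1.0×450×850 = min(1142.1, 1237.9) + 382.5 = 1524.6 kN. φR_n = 0.75 × 1524.6 = 1143.5 kN.
Tension rupture (net): A_n = (367 − 2×35)×10 = 2970 mm² (U = 1.0, A_e = A_n). φR_n = 0.75 × 450 × 2970 = 1002.4 kN.
Tension yield (gross): A_g = 367×10 = 3670 mm². φR_n = 0.90 × 345 × 3670 = 1139.5 kN.
Governing: min(1491.8, 1413.5, 1143.5, 1002.4, 1139.5) = 1002.4 kN → net-section rupture.

1002.4 kN (net-section rupture governs)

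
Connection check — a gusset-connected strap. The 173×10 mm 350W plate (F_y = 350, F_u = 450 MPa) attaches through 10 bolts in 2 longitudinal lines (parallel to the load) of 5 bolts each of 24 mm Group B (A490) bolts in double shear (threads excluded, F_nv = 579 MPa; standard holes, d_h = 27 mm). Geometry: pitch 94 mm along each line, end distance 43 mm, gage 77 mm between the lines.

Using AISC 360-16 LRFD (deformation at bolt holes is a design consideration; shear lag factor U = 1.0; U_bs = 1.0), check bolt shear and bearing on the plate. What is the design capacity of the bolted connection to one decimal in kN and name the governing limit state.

Bolt shear: A_b = π(24)²/4 = 452.39 mm². φR_n = 0.75 × 579 × 452.39 × 10 × 2 = 3929.0 kN.
Bearing (10 mm plate, F_u = 450 MPa): end bolts L_c = 43 − 27/2 = 29.5, R_n = min(1.2×29.5×10×450, 2.4×24×10×450) = 159.3 kN/bolt; interior L_c = 94 − 27 = 67, R_n = 259.2 kN/bolt. φR_n = 0.75 × (2×159.3 + 8×259.2) = 1794.2 kN.
Governing: min(3929.0, 1794.2) = 1794.2 kN → bearing.

1794.2 kN (bearing governs)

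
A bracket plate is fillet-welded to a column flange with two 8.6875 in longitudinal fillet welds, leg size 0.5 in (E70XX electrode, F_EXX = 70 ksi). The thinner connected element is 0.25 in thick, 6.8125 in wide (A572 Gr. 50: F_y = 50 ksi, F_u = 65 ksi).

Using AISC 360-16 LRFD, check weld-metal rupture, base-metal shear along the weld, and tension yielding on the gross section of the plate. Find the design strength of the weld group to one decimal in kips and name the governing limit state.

76.6 kips (gross-section yield governs)

Weld metal: throat = 0.707×0.5 = 0.3535 in, L = 2×8.6875 = 17.375 in. φR_n = 0.75 × 0.6 × 70 × 0.3535 × 17.375 = 193.5 kips.
Base metal shear (0.25 in plate): yield φR_n = 1.0×0.6×50×0.25×17.375 = 130.3 kips; rupture φR_n = 0.75×0.6×65×0.25×17.375 = 127.1 kips; take 127.1 kips (rupture).
Tension yield (gross): A_g = 6.8125×0.25 = 1.7031 in². φR_n = 0.90 × 50 × 1.7031 = 76.6 kips.
Governing: min(193.5, 127.1, 76.6) = 76.6 kips → gross-section yield.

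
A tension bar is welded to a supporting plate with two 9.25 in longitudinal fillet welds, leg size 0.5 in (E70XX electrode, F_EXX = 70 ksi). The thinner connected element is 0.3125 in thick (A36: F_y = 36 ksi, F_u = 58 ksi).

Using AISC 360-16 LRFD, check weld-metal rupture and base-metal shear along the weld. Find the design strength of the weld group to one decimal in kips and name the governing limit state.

124.9 kips (base-metal shear governs)

Weld metal: throat = 0.707×0.5 = 0.3535 in, L = 2×9.25 = 18.5 in. φR_n = 0.75 × 0.6 × 70 × 0.3535 × 18.5 = 206.0 kips.
Base metal shear (0.3125 in plate): yield φR_n = 1.0×0.6×36×0.3125×18.5 = 124.9 kips; rupture φR_n = 0.75×0.6×58×0.3125×18.5 = 150.9 kips; take 124.9 kips (yield).
Governing: min(206.0, 124.9) = 124.9 kips → base-metal shear.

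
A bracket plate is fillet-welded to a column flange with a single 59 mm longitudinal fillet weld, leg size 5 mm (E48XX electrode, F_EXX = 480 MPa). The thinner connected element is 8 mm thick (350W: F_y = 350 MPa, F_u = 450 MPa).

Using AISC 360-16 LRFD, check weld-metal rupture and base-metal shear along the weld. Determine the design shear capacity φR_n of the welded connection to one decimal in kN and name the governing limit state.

Weld metal: throat = 0.707×5 = 3.535 mm, L = 59 mm. φR_n = 0.75 × 0.6 × 480 × 3.535 × 59 = 45.1 kN.
Base metal shear (8 mm plate): yield φR_n = 1.0×0.6×350×8×59 = 99.1 kN; rupture φR_n = 0.75×0.6×450×8×59 = 95.6 kN; take 95.6 kN (rupture).
Governing: min(45.1, 95.6) = 45.1 kN → weld metal.

45.1 kN (weld metal governs)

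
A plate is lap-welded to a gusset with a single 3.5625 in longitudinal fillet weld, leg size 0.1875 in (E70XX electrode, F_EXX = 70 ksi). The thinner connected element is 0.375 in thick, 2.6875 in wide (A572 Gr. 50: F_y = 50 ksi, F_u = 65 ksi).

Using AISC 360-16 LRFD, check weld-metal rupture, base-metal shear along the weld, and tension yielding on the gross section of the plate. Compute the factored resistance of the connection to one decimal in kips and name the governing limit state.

14.9 kips (weld metal governs)

Weld metal: throat = 0.707×0.1875 = 0.13256 in, L = 3.5625 in. φR_n = 0.75 × 0.6 × 70 × 0.13256 × 3.5625 = 14.9 kips.
Base metal shear (0.375 in plate): yield φR_n = 1.0×0.6×50×0.375×3.5625 = 40.1 kips; rupture φR_n = 0.75×0.6×65×0.375×3.5625 = 39.1 kips; take 39.1 kips (rupture).
Tension yield (gross): A_g = 2.6875×0.375 = 1.0078 in². φR_n = 0.90 × 50 × 1.0078 = 45.4 kips.
Governing: min(14.9, 39.1, 45.4) = 14.9 kips → weld metal.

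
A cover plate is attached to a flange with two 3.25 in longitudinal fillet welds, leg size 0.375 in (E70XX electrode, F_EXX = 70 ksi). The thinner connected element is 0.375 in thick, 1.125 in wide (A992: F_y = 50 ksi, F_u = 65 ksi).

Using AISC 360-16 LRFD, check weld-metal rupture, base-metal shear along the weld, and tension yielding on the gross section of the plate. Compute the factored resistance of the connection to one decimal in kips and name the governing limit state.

Weld metal: throat = 0.707×0.375 = 0.26513 in, L = 2×3.25 = 6.5 in. φR_n = 0.75 × 0.6 × 70 × 0.26513 × 6.5 = 54.3 kips.
Base metal shear (0.375 in plate): yield φR_n = 1.0×0.6×50×0.375×6.5 = 73.1 kips; rupture φR_n = 0.75×0.6×65×0.375×6.5 = 71.3 kips; take 71.3 kips (rupture).
Tension yield (gross): A_g = 1.125×0.375 = 0.42188 in². φR_n = 0.90 × 50 × 0.42188 = 19.0 kips.
Governing: min(54.3, 71.3, 19.0) = 19.0 kips → gross-section yield.

19.0 kips (gross-section yield governs)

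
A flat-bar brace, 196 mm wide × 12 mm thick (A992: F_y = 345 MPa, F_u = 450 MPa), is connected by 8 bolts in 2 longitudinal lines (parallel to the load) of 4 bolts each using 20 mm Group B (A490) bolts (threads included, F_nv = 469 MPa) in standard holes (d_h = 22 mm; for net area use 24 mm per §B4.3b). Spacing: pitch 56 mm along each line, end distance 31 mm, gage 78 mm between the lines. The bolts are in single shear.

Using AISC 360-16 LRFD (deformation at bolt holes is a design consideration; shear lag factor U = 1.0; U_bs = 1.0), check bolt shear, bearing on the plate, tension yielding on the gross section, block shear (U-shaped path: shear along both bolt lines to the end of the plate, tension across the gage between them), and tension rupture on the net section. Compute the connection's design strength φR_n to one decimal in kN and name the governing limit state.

599.4 kN (net-section rupture governs)

Bolt shear: A_b = π(20)²/4 = 314.16 mm². φR_n = 0.75 × 469 × 314.16 × 8 × 1 = 884.0 kN.
Bearing (12 mm plate, F_u = 450 MPa): end bolts L_c = 31 − 22/2 = 20, R_n = min(1.2×20×12×450, 2.4×20×12×450) = 129.6 kN/bolt; interior L_c = 56 − 22 = 34, R_n = 220.32 kN/bolt. φR_n = 0.75 × (2×129.6 + 6×220.32) = 1185.8 kN.
Tension yield (gross): A_g = 196×12 = 2352 mm². φR_n = 0.90 × 345 × 2352 = 730.3 kN.
Block shear: shear path 2×[31+3×56] = 2×199 mm, A_gv = 4776, A_nv = 2×(199 − 3.5×24)×12 = 2760 mm²; tension across gage: (78 − 1×24)×12 = 648 mm². R_n = min(0.6×450×2760, 0.6×345×4776) + 1.0×450×648 = min(745.2, 988.63) + 291.6 = 1036.8 kN. φR_n = 0.75 × 1036.8 = 777.6 kN.
Tension rupture (net): A_n = (196 − 2×24)×12 = 1776 mm² (U = 1.0, A_e = A_n). φR_n = 0.75 × 450 × 1776 = 599.4 kN.
Governing: min(884.0, 1185.8, 730.3, 777.6, 599.4) = 599.4 kN → net-section rupture.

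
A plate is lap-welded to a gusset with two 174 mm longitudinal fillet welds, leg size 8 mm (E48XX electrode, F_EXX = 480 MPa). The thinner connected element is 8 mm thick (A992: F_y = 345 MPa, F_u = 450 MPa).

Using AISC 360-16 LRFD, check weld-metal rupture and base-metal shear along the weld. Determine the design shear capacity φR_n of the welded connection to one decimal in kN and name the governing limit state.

425.2 kN (weld metal governs)

Weld metal: throat = 0.707×8 = 5.656 mm, L = 2×174 = 348 mm. φR_n = 0.75 × 0.6 × 480 × 5.656 × 348 = 425.2 kN.
Base metal shear (8 mm plate): yield φR_n = 1.0×0.6×345×8×348 = 576.3 kN; rupture φR_n = 0.75×0.6×450×8×348 = 563.8 kN; take 563.8 kN (rupture).
Governing: min(425.2, 563.8) = 425.2 kN → weld metal.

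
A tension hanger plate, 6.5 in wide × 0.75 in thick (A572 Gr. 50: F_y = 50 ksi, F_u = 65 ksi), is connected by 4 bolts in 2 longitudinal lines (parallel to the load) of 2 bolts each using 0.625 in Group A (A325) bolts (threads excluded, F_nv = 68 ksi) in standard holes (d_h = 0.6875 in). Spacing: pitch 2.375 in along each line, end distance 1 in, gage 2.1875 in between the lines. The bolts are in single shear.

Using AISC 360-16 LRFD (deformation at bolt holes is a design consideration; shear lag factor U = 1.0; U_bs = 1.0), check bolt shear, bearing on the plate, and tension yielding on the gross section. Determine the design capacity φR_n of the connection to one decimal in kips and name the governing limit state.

62.6 kips (bolt shear governs)

Bolt shear: A_b = π(0.625)²/4 = 0.3068 in². φR_n = 0.75 × 68 × 0.3068 × 4 × 1 = 62.6 kips.
Bearing (0.75 in plate, F_u = 65 ksi): end bolts L_c = 1 − 0.6875/2 = 0.65625, R_n = min(1.2×0.65625×0.75×65, 2.4×0.625×0.75×65) = 38.391 kips/bolt; interior L_c = 2.375 − 0.6875 = 1.6875, R_n = 73.125 kips/bolt. φR_n = 0.75 × (2×38.391 + 2×73.125) = 167.3 kips.
Tension yield (gross): A_g = 6.5×0.75 = 4.875 in². φR_n = 0.90 × 50 × 4.875 = 219.4 kips.
Governing: min(62.6, 167.3, 219.4) = 62.6 kips → bolt shear.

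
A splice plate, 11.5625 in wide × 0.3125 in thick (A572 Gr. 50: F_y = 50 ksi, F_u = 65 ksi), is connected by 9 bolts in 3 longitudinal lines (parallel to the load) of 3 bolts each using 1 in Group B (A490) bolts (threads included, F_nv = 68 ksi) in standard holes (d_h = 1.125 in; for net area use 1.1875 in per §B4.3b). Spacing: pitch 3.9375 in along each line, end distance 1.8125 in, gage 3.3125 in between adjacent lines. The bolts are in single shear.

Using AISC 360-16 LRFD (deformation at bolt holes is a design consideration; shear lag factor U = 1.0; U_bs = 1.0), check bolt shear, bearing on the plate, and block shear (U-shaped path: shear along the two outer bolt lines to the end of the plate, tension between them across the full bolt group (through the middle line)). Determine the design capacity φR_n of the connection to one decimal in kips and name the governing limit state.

Bolt shear: A_b = π(1)²/4 = 0.7854 in². φR_n = 0.75 × 68 × 0.7854 × 9 × 1 = 360.5 kips.
Bearing (0.3125 in plate, F_u = 65 ksi): end bolts L_c = 1.8125 − 1.125/2 = 1.25, R_n = min(1.2×1.25×0.3125×65, 2.4×1×0.3125×65) = 30.469 kips/bolt; interior L_c = 3.9375 − 1.125 = 2.8125, R_n = 48.75 kips/bolt. φR_n = 0.75 × (3×30.469 + 6×48.75) = 287.9 kips.
Block shear: shear path 2×[1.8125+2×3.9375] = 2×9.6875 in, A_gv = 6.0547, A_nv = 2×(9.6875 − 2.5×1.1875)×0.3125 = 4.1992 in²; tension across gage: (6.625 − 2×1.1875)×0.3125 = 1.3281 in². R_n = min(0.6×65×4.1992, 0.6×50×6.0547) + 1.0×65×1.3281 = min(163.77, 181.64) + 86.327 = 250.1 kips. φR_n = 0.75 × 250.1 = 187.6 kips.
Governing: min(360.5, 287.9, 187.6) = 187.6 kips → block shear.

187.6 kips (block shear governs)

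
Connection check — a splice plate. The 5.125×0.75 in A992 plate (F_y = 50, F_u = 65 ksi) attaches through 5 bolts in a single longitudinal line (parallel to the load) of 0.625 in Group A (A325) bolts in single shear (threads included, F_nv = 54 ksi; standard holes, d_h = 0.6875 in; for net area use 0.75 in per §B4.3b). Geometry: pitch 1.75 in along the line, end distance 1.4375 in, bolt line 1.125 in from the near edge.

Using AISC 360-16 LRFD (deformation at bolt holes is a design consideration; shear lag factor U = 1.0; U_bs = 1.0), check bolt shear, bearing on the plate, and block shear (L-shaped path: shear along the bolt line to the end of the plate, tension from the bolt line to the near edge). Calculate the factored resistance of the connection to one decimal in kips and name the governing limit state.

62.1 kips (bolt shear governs)

Bolt shear: A_b = π(0.625)²/4 = 0.3068 in². φR_n = 0.75 × 54 × 0.3068 × 5 × 1 = 62.1 kips.
Bearing (0.75 in plate, F_u = 65 ksi): end bolts L_c = 1.4375 − 0.6875/2 = 1.09375, R_n = min(1.2×1.09375×0.75×65, 2.4×0.625×0.75×65) = 63.984 kips/bolt; interior L_c = 1.75 − 0.6875 = 1.0625, R_n = 62.156 kips/bolt. φR_n = 0.75 × (1×63.984 + 4×62.156) = 234.5 kips.
Block shear: shear path 1×[1.4375+4×1.75] = 1×8.4375 in, A_gv = 6.3281, A_nv = 1×(8.4375 − 4.5×0.75)×0.75 = 3.7969 in²; tension to near edge: (1.125 − 0.5×0.75)×0.75 = 0.5625 in². R_n = min(0.6×65×3.7969, 0.6×50×6.3281) + 1.0×65×0.5625 = min(148.08, 189.84) + 36.563 = 184.64 kips. φR_n = 0.75 × 184.64 = 138.5 kips.
Governing: min(62.1, 234.5, 138.5) = 62.1 kips → bolt shear.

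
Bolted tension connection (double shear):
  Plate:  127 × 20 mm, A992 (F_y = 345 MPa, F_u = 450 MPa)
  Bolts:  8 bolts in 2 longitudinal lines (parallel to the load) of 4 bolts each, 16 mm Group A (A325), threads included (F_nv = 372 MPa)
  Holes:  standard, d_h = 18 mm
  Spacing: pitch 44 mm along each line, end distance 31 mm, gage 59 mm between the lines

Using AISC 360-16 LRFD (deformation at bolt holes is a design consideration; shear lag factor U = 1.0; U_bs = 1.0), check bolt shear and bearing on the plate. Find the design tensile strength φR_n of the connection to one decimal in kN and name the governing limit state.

Bolt shear: A_b = π(16)²/4 = 201.06 mm². φR_n = 0.75 × 372 × 201.06 × 8 × 2 = 897.5 kN.
Bearing (20 mm plate, F_u = 450 MPa): end bolts L_c = 31 − 18/2 = 22, R_n = min(1.2×22×20×450, 2.4×16×20×450) = 237.6 kN/bolt; interior L_c = 44 − 18 = 26, R_n = 280.8 kN/bolt. φR_n = 0.75 × (2×237.6 + 6×280.8) = 1620.0 kN.
Governing: min(897.5, 1620.0) = 897.5 kN → bolt shear.

897.5 kN (bolt shear governs)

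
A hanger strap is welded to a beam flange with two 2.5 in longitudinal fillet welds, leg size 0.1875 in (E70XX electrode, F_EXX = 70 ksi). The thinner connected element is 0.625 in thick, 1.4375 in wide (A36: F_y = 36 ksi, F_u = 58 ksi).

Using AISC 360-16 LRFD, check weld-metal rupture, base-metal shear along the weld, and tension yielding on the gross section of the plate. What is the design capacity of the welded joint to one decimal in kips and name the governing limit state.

20.9 kips (weld metal governs)

Weld metal: throat = 0.707×0.1875 = 0.13256 in, L = 2×2.5 = 5 in. φR_n = 0.75 × 0.6 × 70 × 0.13256 × 5 = 20.9 kips.
Base metal shear (0.625 in plate): yield φR_n = 1.0×0.6×36×0.625×5 = 67.5 kips; rupture φR_n = 0.75×0.6×58×0.625×5 = 81.6 kips; take 67.5 kips (yield).
Tension yield (gross): A_g = 1.4375×0.625 = 0.89844 in². φR_n = 0.90 × 36 × 0.89844 = 29.1 kips.
Governing: min(20.9, 67.5, 29.1) = 20.9 kips → weld metal.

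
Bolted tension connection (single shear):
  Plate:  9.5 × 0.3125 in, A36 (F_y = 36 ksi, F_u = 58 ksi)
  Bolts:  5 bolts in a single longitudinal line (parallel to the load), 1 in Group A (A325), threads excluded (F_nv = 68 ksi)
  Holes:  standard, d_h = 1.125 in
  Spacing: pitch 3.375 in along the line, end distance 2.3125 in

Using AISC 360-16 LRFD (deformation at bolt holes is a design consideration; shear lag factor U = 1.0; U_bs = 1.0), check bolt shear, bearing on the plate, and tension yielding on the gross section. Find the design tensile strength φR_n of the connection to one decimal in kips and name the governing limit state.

Bolt shear: A_b = π(1)²/4 = 0.7854 in². φR_n = 0.75 × 68 × 0.7854 × 5 × 1 = 200.3 kips.
Bearing (0.3125 in plate, F_u = 58 ksi): end bolts L_c = 2.3125 − 1.125/2 = 1.75, R_n = min(1.2×1.75×0.3125×58, 2.4×1×0.3125×58) = 38.063 kips/bolt; interior L_c = 3.375 − 1.125 = 2.25, R_n = 43.5 kips/bolt. φR_n = 0.75 × (1×38.063 + 4×43.5) = 159.0 kips.
Tension yield (gross): A_g = 9.5×0.3125 = 2.9688 in². φR_n = 0.90 × 36 × 2.9688 = 96.2 kips.
Governing: min(200.3, 159.0, 96.2) = 96.2 kips → gross-section yield.

96.2 kips (gross-section yield governs)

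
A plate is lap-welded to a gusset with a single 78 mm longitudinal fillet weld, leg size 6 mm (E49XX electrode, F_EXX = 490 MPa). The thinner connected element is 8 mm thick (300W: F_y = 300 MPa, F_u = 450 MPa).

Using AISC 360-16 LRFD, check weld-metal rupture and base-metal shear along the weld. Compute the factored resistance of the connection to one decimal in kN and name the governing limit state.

73.0 kN (weld metal governs)

Weld metal: throat = 0.707×6 = 4.242 mm, L = 78 mm. φR_n = 0.75 × 0.6 × 490 × 4.242 × 78 = 73.0 kN.
Base metal shear (8 mm plate): yield φR_n = 1.0×0.6×300×8×78 = 112.3 kN; rupture φR_n = 0.75×0.6×450×8×78 = 126.4 kN; take 112.3 kN (yield).
Governing: min(73.0, 112.3) = 73.0 kN → weld metal.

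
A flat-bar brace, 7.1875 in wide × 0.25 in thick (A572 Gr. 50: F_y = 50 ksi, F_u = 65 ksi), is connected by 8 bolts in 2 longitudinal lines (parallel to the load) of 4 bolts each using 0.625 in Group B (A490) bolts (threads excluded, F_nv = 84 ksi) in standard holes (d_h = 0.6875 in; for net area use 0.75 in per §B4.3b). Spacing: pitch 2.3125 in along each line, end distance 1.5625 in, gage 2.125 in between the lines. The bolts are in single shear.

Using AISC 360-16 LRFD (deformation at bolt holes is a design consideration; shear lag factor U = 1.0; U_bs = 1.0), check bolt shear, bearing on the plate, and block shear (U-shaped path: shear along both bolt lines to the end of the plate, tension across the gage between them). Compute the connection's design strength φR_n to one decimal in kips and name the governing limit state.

102.7 kips (block shear governs)

Bolt shear: A_b = π(0.625)²/4 = 0.3068 in². φR_n = 0.75 × 84 × 0.3068 × 8 × 1 = 154.6 kips.
Bearing (0.25 in plate, F_u = 65 ksi): end bolts L_c = 1.5625 − 0.6875/2 = 1.21875, R_n = min(1.2×1.21875×0.25×65, 2.4×0.625×0.25×65) = 23.766 kips/bolt; interior L_c = 2.3125 − 0.6875 = 1.625, R_n = 24.375 kips/bolt. φR_n = 0.75 × (2×23.766 + 6×24.375) = 145.3 kips.
Block shear: shear path 2×[1.5625+3×2.3125] = 2×8.5 in, A_gv = 4.25, A_nv = 2×(8.5 − 3.5×0.75)×0.25 = 2.9375 in²; tension across gage: (2.125 − 1×0.75)×0.25 = 0.34375 in². R_n = min(0.6×65×2.9375, 0.6×50×4.25) + 1.0×65×0.34375 = min(114.56, 127.5) + 22.344 = 136.9 kips. φR_n = 0.75 × 136.9 = 102.7 kips.
Governing: min(154.6, 145.3, 102.7) = 102.7 kips → block shear.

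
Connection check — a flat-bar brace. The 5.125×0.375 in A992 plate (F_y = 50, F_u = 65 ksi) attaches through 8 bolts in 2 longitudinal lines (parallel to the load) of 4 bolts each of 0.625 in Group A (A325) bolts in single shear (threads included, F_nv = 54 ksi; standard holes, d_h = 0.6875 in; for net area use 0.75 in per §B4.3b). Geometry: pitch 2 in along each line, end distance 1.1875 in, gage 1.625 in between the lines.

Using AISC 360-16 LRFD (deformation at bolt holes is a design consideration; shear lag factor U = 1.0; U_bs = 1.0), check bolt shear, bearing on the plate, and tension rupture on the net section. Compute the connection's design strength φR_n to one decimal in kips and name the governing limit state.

Bolt shear: A_b = π(0.625)²/4 = 0.3068 in². φR_n = 0.75 × 54 × 0.3068 × 8 × 1 = 99.4 kips.
Bearing (0.375 in plate, F_u = 65 ksi): end bolts L_c = 1.1875 − 0.6875/2 = 0.84375, R_n = min(1.2×0.84375×0.375×65, 2.4×0.625×0.375×65) = 24.68 kips/bolt; interior L_c = 2 − 0.6875 = 1.3125, R_n = 36.563 kips/bolt. φR_n = 0.75 × (2×24.68 + 6×36.563) = 201.6 kips.
Tension rupture (net): A_n = (5.125 − 2×0.75)×0.375 = 1.3594 in² (U = 1.0, A_e = A_n). φR_n = 0.75 × 65 × 1.3594 = 66.3 kips.
Governing: min(99.4, 201.6, 66.3) = 66.3 kips → net-section rupture.

66.3 kips (net-section rupture governs)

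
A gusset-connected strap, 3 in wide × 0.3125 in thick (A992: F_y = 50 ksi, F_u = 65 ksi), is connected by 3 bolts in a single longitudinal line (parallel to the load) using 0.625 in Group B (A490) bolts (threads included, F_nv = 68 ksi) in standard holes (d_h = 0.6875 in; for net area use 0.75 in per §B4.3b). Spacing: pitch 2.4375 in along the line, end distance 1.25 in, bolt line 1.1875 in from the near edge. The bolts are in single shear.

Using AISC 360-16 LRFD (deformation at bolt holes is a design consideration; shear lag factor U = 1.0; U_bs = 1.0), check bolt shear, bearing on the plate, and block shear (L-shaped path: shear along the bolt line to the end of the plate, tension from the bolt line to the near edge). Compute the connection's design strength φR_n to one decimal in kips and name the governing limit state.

46.9 kips (bolt shear governs)

Bolt shear: A_b = π(0.625)²/4 = 0.3068 in². φR_n = 0.75 × 68 × 0.3068 × 3 × 1 = 46.9 kips.
Bearing (0.3125 in plate, F_u = 65 ksi): end bolts L_c = 1.25 − 0.6875/2 = 0.90625, R_n = min(1.2×0.90625×0.3125×65, 2.4×0.625×0.3125×65) = 22.09 kips/bolt; interior L_c = 2.4375 − 0.6875 = 1.75, R_n = 30.469 kips/bolt. φR_n = 0.75 × (1×22.09 + 2×30.469) = 62.3 kips.
Block shear: shear path 1×[1.25+2×2.4375] = 1×6.125 in, A_gv = 1.9141, A_nv = 1×(6.125 − 2.5×0.75)×0.3125 = 1.3281 in²; tension to near edge: (1.1875 − 0.5×0.75)×0.3125 = 0.25391 in². R_n = min(0.6×65×1.3281, 0.6×50×1.9141) + 1.0×65×0.25391 = min(51.796, 57.423) + 16.504 = 68.3 kips. φR_n = 0.75 × 68.3 = 51.2 kips.
Governing: min(46.9, 62.3, 51.2) = 46.9 kips → bolt shear.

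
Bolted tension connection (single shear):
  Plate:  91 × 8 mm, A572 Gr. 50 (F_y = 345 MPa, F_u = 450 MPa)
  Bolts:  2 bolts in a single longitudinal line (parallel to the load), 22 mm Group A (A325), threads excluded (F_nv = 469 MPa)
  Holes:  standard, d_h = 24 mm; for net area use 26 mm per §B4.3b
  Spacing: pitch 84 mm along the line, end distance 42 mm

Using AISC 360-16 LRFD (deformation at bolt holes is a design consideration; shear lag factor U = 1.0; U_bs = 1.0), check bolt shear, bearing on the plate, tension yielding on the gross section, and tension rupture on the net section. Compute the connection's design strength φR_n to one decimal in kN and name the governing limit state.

Bolt shear: A_b = π(22)²/4 = 380.13 mm². φR_n = 0.75 × 469 × 380.13 × 2 × 1 = 267.4 kN.
Bearing (8 mm plate, F_u = 450 MPa): end bolts L_c = 42 − 24/2 = 30, R_n = min(1.2×30×8×450, 2.4×22×8×450) = 129.6 kN/bolt; interior L_c = 84 − 24 = 60, R_n = 190.08 kN/bolt. φR_n = 0.75 × (1×129.6 + 1×190.08) = 239.8 kN.
Tension yield (gross): A_g = 91×8 = 728 mm². φR_n = 0.90 × 345 × 728 = 226.0 kN.
Tension rupture (net): A_n = (91 − 1×26)×8 = 520 mm² (U = 1.0, A_e = A_n). φR_n = 0.75 × 450 × 520 = 175.5 kN.
Governing: min(267.4, 239.8, 226.0, 175.5) = 175.5 kN → net-section rupture.

175.5 kN (net-section rupture governs)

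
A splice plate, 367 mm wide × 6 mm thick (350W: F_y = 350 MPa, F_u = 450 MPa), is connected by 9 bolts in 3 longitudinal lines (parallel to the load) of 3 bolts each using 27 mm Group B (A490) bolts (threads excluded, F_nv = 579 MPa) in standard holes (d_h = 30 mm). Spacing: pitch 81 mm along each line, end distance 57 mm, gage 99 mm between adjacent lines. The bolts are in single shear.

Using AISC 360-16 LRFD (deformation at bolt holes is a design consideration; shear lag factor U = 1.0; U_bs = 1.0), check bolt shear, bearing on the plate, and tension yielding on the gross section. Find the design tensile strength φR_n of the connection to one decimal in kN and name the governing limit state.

Bolt shear: A_b = π(27)²/4 = 572.56 mm². φR_n = 0.75 × 579 × 572.56 × 9 × 1 = 2237.7 kN.
Bearing (6 mm plate, F_u = 450 MPa): end bolts L_c = 57 − 30/2 = 42, R_n = min(1.2×42×6×450, 2.4×27×6×450) = 136.08 kN/bolt; interior L_c = 81 − 30 = 51, R_n = 165.24 kN/bolt. φR_n = 0.75 × (3×136.08 + 6×165.24) = 1049.8 kN.
Tension yield (gross): A_g = 367×6 = 2202 mm². φR_n = 0.90 × 350 × 2202 = 693.6 kN.
Governing: min(2237.7, 1049.8, 693.6) = 693.6 kN → gross-section yield.

693.6 kN (gross-section yield governs)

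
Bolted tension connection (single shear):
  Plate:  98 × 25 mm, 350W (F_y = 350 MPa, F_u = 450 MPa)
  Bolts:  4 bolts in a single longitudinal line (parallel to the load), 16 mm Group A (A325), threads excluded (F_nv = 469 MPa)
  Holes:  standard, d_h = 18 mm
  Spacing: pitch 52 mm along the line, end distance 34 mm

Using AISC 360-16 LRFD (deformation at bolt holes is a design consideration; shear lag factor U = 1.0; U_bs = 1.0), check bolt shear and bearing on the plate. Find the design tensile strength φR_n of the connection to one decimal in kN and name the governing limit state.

Bolt shear: A_b = π(16)²/4 = 201.06 mm². φR_n = 0.75 × 469 × 201.06 × 4 × 1 = 282.9 kN.
Bearing (25 mm plate, F_u = 450 MPa): end bolts L_c = 34 − 18/2 = 25, R_n = min(1.2×25×25×450, 2.4×16×25×450) = 337.5 kN/bolt; interior L_c = 52 − 18 = 34, R_n = 432 kN/bolt. φR_n = 0.75 × (1×337.5 + 3×432) = 1225.1 kN.
Governing: min(282.9, 1225.1) = 282.9 kN → bolt shear.

282.9 kN (bolt shear governs)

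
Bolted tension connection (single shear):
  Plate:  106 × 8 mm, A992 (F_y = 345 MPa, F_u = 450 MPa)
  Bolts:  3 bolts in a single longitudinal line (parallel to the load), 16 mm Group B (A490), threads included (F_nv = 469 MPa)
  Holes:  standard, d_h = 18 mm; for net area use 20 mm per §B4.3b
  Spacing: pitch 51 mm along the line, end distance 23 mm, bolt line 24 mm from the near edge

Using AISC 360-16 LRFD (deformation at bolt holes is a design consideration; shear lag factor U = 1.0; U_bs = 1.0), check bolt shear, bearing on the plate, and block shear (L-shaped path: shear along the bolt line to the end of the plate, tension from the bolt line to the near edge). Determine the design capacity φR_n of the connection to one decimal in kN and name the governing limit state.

159.3 kN (block shear governs)

Bolt shear: A_b = π(16)²/4 = 201.06 mm². φR_n = 0.75 × 469 × 201.06 × 3 × 1 = 212.2 kN.
Bearing (8 mm plate, F_u = 450 MPa): end bolts L_c = 23 − 18/2 = 14, R_n = min(1.2×14×8×450, 2.4×16×8×450) = 60.48 kN/bolt; interior L_c = 51 − 18 = 33, R_n = 138.24 kN/bolt. φR_n = 0.75 × (1×60.48 + 2×138.24) = 252.7 kN.
Block shear: shear path 1×[23+2×51] = 1×125 mm, A_gv = 1000, A_nv = 1×(125 − 2.5×20)×8 = 600 mm²; tension to near edge: (24 − 0.5×20)×8 = 112 mm². R_n = min(0.6×450×600, 0.6×345×1000) + 1.0×450×112 = min(162, 207) + 50.4 = 212.4 kN. φR_n = 0.75 × 212.4 = 159.3 kN.
Governing: min(212.2, 252.7, 159.3) = 159.3 kN → block shear.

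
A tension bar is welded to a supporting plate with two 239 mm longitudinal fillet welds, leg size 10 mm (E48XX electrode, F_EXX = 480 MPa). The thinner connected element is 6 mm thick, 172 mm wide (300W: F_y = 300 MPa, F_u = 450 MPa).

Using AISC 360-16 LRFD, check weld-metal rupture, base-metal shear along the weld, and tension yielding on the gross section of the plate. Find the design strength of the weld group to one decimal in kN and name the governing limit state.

Weld metal: throat = 0.707×10 = 7.07 mm, L = 2×239 = 478 mm. φR_n = 0.75 × 0.6 × 480 × 7.07 × 478 = 730.0 kN.
Base metal shear (6 mm plate): yield φR_n = 1.0×0.6×300×6×478 = 516.2 kN; rupture φR_n = 0.75×0.6×450×6×478 = 580.8 kN; take 516.2 kN (yield).
Tension yield (gross): A_g = 172×6 = 1032 mm². φR_n = 0.90 × 300 × 1032 = 278.6 kN.
Governing: min(730.0, 516.2, 278.6) = 278.6 kN → gross-section yield.

278.6 kN (gross-section yield governs)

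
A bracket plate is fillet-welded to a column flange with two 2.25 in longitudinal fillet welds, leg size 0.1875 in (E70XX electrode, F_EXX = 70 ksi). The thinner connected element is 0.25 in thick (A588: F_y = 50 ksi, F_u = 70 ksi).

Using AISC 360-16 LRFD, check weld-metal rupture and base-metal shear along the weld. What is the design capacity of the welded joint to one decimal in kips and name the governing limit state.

18.8 kips (weld metal governs)

Weld metal: throat = 0.707×0.1875 = 0.13256 in, L = 2×2.25 = 4.5 in. φR_n = 0.75 × 0.6 × 70 × 0.13256 × 4.5 = 18.8 kips.
Base metal shear (0.25 in plate): yield φR_n = 1.0×0.6×50×0.25×4.5 = 33.8 kips; rupture φR_n = 0.75×0.6×70×0.25×4.5 = 35.4 kips; take 33.8 kips (yield).
Governing: min(18.8, 33.8) = 18.8 kips → weld metal.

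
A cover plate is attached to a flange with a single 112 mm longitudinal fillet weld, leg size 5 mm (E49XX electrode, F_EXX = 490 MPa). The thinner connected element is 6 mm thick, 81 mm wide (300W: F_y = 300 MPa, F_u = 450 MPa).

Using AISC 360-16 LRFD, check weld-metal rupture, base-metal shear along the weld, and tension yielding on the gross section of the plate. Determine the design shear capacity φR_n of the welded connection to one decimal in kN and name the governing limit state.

87.3 kN (weld metal governs)

Weld metal: throat = 0.707×5 = 3.535 mm, L = 112 mm. φR_n = 0.75 × 0.6 × 490 × 3.535 × 112 = 87.3 kN.
Base metal shear (6 mm plate): yield φR_n = 1.0×0.6×300×6×112 = 121.0 kN; rupture φR_n = 0.75×0.6×450×6×112 = 136.1 kN; take 121.0 kN (yield).
Tension yield (gross): A_g = 81×6 = 486 mm². φR_n = 0.90 × 300 × 486 = 131.2 kN.
Governing: min(87.3, 121.0, 131.2) = 87.3 kN → weld metal.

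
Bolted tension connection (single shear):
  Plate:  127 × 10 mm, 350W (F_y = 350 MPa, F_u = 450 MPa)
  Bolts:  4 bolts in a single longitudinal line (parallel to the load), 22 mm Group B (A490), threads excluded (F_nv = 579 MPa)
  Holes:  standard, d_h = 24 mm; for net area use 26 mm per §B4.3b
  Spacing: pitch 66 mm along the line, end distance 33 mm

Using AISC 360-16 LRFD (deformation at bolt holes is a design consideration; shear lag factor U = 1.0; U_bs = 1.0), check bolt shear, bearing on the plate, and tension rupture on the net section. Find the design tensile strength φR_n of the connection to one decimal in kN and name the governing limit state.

340.9 kN (net-section rupture governs)

Bolt shear: A_b = π(22)²/4 = 380.13 mm². φR_n = 0.75 × 579 × 380.13 × 4 × 1 = 660.3 kN.
Bearing (10 mm plate, F_u = 450 MPa): end bolts L_c = 33 − 24/2 = 21, R_n = min(1.2×21×10×450, 2.4×22×10×450) = 113.4 kN/bolt; interior L_c = 66 − 24 = 42, R_n = 226.8 kN/bolt. φR_n = 0.75 × (1×113.4 + 3×226.8) = 595.4 kN.
Tension rupture (net): A_n = (127 − 1×26)×10 = 1010 mm² (U = 1.0, A_e = A_n). φR_n = 0.75 × 450 × 1010 = 340.9 kN.
Governing: min(660.3, 595.4, 340.9) = 340.9 kN → net-section rupture.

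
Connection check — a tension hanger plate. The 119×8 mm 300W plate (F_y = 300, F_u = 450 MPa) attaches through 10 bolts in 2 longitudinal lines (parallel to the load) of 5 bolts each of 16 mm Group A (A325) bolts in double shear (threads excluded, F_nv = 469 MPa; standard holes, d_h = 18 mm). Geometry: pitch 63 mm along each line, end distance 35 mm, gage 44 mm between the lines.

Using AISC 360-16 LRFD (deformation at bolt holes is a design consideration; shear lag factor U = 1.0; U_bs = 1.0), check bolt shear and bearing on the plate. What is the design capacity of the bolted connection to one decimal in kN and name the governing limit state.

Bolt shear: A_b = π(16)²/4 = 201.06 mm². φR_n = 0.75 × 469 × 201.06 × 10 × 2 = 1414.5 kN.
Bearing (8 mm plate, F_u = 450 MPa): end bolts L_c = 35 − 18/2 = 26, R_n = min(1.2×26×8×450, 2.4×16×8×450) = 112.32 kN/bolt; interior L_c = 63 − 18 = 45, R_n = 138.24 kN/bolt. φR_n = 0.75 × (2×112.32 + 8×138.24) = 997.9 kN.
Governing: min(1414.5, 997.9) = 997.9 kN → bearing.

997.9 kN (bearing governs)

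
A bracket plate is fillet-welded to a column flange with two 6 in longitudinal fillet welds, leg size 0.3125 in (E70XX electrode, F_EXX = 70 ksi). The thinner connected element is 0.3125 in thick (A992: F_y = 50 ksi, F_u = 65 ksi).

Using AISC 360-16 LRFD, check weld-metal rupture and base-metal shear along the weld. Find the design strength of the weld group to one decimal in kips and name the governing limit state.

83.5 kips (weld metal governs)

Weld metal: throat = 0.707×0.3125 = 0.22094 in, L = 2×6 = 12 in. φR_n = 0.75 × 0.6 × 70 × 0.22094 × 12 = 83.5 kips.
Base metal shear (0.3125 in plate): yield φR_n = 1.0×0.6×50×0.3125×12 = 112.5 kips; rupture φR_n = 0.75×0.6×65×0.3125×12 = 109.7 kips; take 109.7 kips (rupture).
Governing: min(83.5, 109.7) = 83.5 kips → weld metal.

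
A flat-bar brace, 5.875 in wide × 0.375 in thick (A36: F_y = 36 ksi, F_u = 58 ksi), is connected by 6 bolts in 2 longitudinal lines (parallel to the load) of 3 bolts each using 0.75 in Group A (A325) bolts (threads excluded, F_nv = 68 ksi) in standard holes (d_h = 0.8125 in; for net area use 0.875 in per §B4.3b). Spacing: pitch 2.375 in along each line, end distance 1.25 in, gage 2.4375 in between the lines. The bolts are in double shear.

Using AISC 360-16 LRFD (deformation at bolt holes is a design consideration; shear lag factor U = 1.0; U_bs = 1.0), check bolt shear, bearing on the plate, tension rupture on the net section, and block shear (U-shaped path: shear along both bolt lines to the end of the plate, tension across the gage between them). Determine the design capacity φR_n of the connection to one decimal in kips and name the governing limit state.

Bolt shear: A_b = π(0.75)²/4 = 0.44179 in². φR_n = 0.75 × 68 × 0.44179 × 6 × 2 = 270.4 kips.
Bearing (0.375 in plate, F_u = 58 ksi): end bolts L_c = 1.25 − 0.8125/2 = 0.84375, R_n = min(1.2×0.84375×0.375×58, 2.4×0.75×0.375×58) = 22.022 kips/bolt; interior L_c = 2.375 − 0.8125 = 1.5625, R_n = 39.15 kips/bolt. φR_n = 0.75 × (2×22.022 + 4×39.15) = 150.5 kips.
Tension rupture (net): A_n = (5.875 − 2×0.875)×0.375 = 1.5469 in² (U = 1.0, A_e = A_n). φR_n = 0.75 × 58 × 1.5469 = 67.3 kips.
Block shear: shear path 2×[1.25+2×2.375] = 2×6 in, A_gv = 4.5, A_nv = 2×(6 − 2.5×0.875)×0.375 = 2.8594 in²; tension across gage: (2.4375 − 1×0.875)×0.375 = 0.58594 in². R_n = min(0.6×58×2.8594, 0.6×36×4.5) + 1.0×58×0.58594 = min(99.507, 97.2) + 33.985 = 131.19 kips. φR_n = 0.75 × 131.19 = 98.4 kips.
Governing: min(270.4, 150.5, 67.3, 98.4) = 67.3 kips → net-section rupture.

67.3 kips (net-section rupture governs)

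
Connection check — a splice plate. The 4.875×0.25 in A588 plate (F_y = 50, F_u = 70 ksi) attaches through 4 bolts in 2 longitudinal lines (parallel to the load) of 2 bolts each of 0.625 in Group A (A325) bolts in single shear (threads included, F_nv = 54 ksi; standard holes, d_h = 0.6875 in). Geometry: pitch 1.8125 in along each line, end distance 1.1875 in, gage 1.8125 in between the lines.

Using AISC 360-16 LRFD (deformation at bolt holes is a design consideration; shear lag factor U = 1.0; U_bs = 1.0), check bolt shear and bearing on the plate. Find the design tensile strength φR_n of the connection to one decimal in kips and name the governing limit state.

49.7 kips (bolt shear governs)

Bolt shear: A_b = π(0.625)²/4 = 0.3068 in². φR_n = 0.75 × 54 × 0.3068 × 4 × 1 = 49.7 kips.
Bearing (0.25 in plate, F_u = 70 ksi): end bolts L_c = 1.1875 − 0.6875/2 = 0.84375, R_n = min(1.2×0.84375×0.25×70, 2.4×0.625×0.25×70) = 17.719 kips/bolt; interior L_c = 1.8125 − 0.6875 = 1.125, R_n = 23.625 kips/bolt. φR_n = 0.75 × (2×17.719 + 2×23.625) = 62.0 kips.
Governing: min(49.7, 62.0) = 49.7 kips → bolt shear.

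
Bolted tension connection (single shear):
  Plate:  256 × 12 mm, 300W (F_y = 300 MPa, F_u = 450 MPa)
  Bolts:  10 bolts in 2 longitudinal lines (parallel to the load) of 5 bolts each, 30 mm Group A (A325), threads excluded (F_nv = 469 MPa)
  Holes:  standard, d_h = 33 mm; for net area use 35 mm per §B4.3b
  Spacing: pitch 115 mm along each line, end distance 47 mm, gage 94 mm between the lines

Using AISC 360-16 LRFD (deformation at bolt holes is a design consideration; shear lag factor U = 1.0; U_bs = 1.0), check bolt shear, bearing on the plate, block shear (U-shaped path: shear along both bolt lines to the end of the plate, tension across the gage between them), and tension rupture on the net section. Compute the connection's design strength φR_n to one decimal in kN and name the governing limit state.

753.3 kN (net-section rupture governs)

Bolt shear: A_b = π(30)²/4 = 706.86 mm². φR_n = 0.75 × 469 × 706.86 × 10 × 1 = 2486.4 kN.
Bearing (12 mm plate, F_u = 450 MPa): end bolts L_c = 47 − 33/2 = 30.5, R_n = min(1.2×30.5×12×450, 2.4×30×12×450) = 197.64 kN/bolt; interior L_c = 115 − 33 = 82, R_n = 388.8 kN/bolt. φR_n = 0.75 × (2×197.64 + 8×388.8) = 2629.3 kN.
Block shear: shear path 2×[47+4×115] = 2×507 mm, A_gv = 12168, A_nv = 2×(507 − 4.5×35)×12 = 8388 mm²; tension across gage: (94 − 1×35)×12 = 708 mm². R_n = min(0.6×450×8388, 0.6×300×12168) + 1.0×450×708 = min(2264.8, 2190.2) + 318.6 = 2508.8 kN. φR_n = 0.75 × 2508.8 = 1881.6 kN.
Tension rupture (net): A_n = (256 − 2×35)×12 = 2232 mm² (U = 1.0, A_e = A_n). φR_n = 0.75 × 450 × 2232 = 753.3 kN.
Governing: min(2486.4, 2629.3, 1881.6, 753.3) = 753.3 kN → net-section rupture.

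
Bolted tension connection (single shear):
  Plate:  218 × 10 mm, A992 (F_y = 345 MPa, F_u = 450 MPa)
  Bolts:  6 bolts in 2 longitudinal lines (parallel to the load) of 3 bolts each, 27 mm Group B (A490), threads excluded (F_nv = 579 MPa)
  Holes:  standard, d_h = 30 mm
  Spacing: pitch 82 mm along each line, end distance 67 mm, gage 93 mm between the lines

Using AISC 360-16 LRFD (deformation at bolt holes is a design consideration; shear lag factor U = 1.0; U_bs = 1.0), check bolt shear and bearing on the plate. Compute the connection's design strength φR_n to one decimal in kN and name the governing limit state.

1263.6 kN (bearing governs)

Bolt shear: A_b = π(27)²/4 = 572.56 mm². φR_n = 0.75 × 579 × 572.56 × 6 × 1 = 1491.8 kN.
Bearing (10 mm plate, F_u = 450 MPa): end bolts L_c = 67 − 30/2 = 52, R_n = min(1.2×52×10×450, 2.4×27×10×450) = 280.8 kN/bolt; interior L_c = 82 − 30 = 52, R_n = 280.8 kN/bolt. φR_n = 0.75 × (2×280.8 + 4×280.8) = 1263.6 kN.
Governing: min(1491.8, 1263.6) = 1263.6 kN → bearing.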